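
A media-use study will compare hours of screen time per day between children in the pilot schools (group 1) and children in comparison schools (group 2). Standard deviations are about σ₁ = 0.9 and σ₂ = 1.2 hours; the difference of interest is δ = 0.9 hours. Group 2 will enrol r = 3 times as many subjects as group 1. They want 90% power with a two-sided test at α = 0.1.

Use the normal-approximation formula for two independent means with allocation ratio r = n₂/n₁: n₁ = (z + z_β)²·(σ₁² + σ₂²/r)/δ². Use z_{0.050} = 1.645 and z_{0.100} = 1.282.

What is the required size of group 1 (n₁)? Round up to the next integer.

n₁ = (z_{α/2} + z_β)² · (σ₁² + σ₂²/r) / δ²
   = (1.645 + 1.282)² · (0.9² + 1.2²/3) / 0.9²
   = 8.5673 · (0.81 + 0.48) / 0.81
   = 8.5673 · 1.29 / 0.81
   = 13.64
Round up → n₁ = 14; n₂ = r·n₁ = 3 × 14 = 42.

n₁ = 14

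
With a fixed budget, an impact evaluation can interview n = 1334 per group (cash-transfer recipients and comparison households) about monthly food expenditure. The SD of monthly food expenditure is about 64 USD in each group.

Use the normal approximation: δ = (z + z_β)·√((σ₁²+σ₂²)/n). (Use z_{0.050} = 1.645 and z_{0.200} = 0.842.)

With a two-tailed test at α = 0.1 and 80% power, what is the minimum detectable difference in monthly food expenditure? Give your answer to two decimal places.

δ = (z_{α/2} + z_β) · √((σ₁²+σ₂²)/n)
  = (1.645 + 0.842) · √(8192/1334)
  = 2.487 · √6.1409
  = 2.487 · 2.4781
  = 6.1630

Minimum detectable difference ≈ 6.16 USD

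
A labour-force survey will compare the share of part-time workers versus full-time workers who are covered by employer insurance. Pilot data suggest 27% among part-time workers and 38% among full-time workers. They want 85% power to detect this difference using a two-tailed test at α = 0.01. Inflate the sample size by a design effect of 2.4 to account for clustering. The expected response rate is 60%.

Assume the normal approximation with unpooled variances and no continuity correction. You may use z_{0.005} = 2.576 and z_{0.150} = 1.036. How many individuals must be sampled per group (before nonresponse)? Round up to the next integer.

n = 1867 per group

n = (z_{α/2} + z_β)² · [p₁(1−p₁) + p₂(1−p₂)] / (p₁ − p₂)²
  = (2.576 + 1.036)² · (0.27·0.73 + 0.38·0.62) / (-0.11)²
  = (3.612)² · (0.1971 + 0.2356) / 0.0121
  = 13.0465 · 0.4327 / 0.0121
  = 466.55
Design effect: 2.4 × 466.55 = 1119.72.
Adjust for 60% response: 1119.72 / 0.60 = 1866.19.
Round up → n = 1867 per group.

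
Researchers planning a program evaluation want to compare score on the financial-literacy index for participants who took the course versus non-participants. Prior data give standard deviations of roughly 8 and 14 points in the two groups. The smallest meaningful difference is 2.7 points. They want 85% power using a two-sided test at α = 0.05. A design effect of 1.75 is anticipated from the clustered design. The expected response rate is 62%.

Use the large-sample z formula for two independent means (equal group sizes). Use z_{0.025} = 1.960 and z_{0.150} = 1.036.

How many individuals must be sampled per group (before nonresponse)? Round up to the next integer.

n = (z_{α/2} + z_β)² · (σ₁² + σ₂²) / δ²
  = (1.960 + 1.036)² · (8² + 14² = 260) / 2.7²
  = 8.9760 · 260 / 7.29
  = 320.13
Design effect: 1.75 × 320.13 = 560.23.
Adjust for 62% response: 560.23 / 0.62 = 903.60.
Round up → n = 904 per group.

n = 904 per group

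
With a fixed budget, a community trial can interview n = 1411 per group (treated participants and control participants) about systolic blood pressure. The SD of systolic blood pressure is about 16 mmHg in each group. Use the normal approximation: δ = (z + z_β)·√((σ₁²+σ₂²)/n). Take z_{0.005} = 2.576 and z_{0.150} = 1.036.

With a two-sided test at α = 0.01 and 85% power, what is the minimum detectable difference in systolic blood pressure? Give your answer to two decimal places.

δ = (z_{α/2} + z_β) · √((σ₁²+σ₂²)/n)
  = (2.576 + 1.036) · √(512/1411)
  = 3.612 · √0.36286
  = 3.612 · 0.6024
  = 2.1758

Minimum detectable difference ≈ 2.18 mmHg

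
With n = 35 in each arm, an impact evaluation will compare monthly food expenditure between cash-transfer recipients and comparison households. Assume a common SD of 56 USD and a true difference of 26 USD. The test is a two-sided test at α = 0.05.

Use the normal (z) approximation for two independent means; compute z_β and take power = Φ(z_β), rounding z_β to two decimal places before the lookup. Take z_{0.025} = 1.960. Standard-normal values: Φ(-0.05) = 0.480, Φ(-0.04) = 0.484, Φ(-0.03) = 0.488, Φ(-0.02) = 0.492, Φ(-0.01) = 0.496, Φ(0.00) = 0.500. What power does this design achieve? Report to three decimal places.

z_β = δ·√(n/(σ₁²+σ₂²)) − z_{α/2}
    = 26 · √(35/6272) − 1.960
    = 26 · 0.07470 − 1.960
    = 1.9422 − 1.960 = -0.0178 → -0.02
Power = Φ(-0.02) = 0.492.

Power ≈ 0.492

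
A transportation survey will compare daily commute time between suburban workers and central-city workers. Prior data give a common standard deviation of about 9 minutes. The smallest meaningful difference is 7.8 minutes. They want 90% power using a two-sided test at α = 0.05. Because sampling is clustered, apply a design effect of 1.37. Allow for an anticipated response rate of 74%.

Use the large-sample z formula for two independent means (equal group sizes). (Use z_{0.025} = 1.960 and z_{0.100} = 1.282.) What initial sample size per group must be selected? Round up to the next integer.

n = 52 per group

n = (z_{α/2} + z_β)² · (σ₁² + σ₂²) / δ²
  = (1.960 + 1.282)² · (2·9² = 162) / 7.8²
  = 10.5106 · 162 / 60.84
  = 27.99
Design effect: 1.37 × 27.99 = 38.34.
Adjust for 74% response: 38.34 / 0.74 = 51.81.
Round up → n = 52 per group.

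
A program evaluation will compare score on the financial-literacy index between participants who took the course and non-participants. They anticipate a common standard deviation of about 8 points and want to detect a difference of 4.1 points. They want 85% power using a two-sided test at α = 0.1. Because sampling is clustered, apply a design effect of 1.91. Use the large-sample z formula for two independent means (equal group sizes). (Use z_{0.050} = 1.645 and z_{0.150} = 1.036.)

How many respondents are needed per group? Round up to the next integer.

n = 105 per group

n = (z_{α/2} + z_β)² · (σ₁² + σ₂²) / δ²
  = (1.645 + 1.036)² · (2·8² = 128) / 4.1²
  = 7.1878 · 128 / 16.81
  = 54.73
Design effect: 1.91 × 54.73 = 104.54.
Round up → n = 105 per group.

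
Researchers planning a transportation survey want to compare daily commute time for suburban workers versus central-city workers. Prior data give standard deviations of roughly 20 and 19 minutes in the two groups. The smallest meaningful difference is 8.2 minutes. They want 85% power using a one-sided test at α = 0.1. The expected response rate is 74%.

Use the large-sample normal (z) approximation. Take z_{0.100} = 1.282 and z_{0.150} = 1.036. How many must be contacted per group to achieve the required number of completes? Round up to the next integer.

n = (z_α + z_β)² · (σ₁² + σ₂²) / δ²
  = (1.282 + 1.036)² · (20² + 19² = 761) / 8.2²
  = 5.3731 · 761 / 67.24
  = 60.81
Adjust for 74% response: 60.81 / 0.74 = 82.18.
Round up → n = 83 per group.

n = 83 per group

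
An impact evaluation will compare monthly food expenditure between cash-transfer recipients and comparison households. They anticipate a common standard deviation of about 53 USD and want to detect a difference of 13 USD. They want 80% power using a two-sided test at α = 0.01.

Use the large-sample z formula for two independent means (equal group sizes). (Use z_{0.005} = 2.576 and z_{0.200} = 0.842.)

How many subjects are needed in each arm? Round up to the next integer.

n = 389 per group

n = (z_{α/2} + z_β)² · (σ₁² + σ₂²) / δ²
  = (2.576 + 0.842)² · (2·53² = 5618) / 13²
  = 11.6827 · 5618 / 169
  = 388.36
Round up → n = 389 per group.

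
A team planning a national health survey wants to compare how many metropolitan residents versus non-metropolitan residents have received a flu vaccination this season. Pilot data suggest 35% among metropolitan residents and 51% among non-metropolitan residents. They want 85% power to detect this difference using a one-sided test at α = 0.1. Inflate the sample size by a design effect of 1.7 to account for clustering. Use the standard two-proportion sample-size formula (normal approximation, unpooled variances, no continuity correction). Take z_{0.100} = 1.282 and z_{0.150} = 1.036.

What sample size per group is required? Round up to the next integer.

n = (z_α + z_β)² · [p₁(1−p₁) + p₂(1−p₂)] / (p₁ − p₂)²
  = (1.282 + 1.036)² · (0.35·0.65 + 0.51·0.49) / (-0.16)²
  = (2.318)² · (0.2275 + 0.2499) / 0.0256
  = 5.3731 · 0.4774 / 0.0256
  = 100.20
Design effect: 1.7 × 100.20 = 170.34.
Round up → n = 171 per group.

n = 171 per group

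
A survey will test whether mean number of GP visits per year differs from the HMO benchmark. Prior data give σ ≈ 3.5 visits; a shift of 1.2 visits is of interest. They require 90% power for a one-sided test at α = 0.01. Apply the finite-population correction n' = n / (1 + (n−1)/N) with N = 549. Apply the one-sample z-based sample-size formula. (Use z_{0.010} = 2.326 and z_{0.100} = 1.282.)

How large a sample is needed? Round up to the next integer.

n = 93

n = (z_α + z_β)² · σ² / δ²
  = (2.326 + 1.282)² · 3.5² / 1.2²
  = 13.0177 · 12.25 / 1.44
  = 110.74
Finite-population correction (N = 549): 110.74 / (1 + (110.74 − 1)/549) = 92.29.
Round up → n = 93.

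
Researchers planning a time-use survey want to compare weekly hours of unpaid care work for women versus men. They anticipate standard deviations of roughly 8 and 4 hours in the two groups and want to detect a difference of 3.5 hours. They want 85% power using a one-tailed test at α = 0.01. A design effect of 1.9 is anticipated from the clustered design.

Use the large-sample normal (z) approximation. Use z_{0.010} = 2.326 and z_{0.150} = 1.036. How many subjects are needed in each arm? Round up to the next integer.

n = 141 per group

n = (z_α + z_β)² · (σ₁² + σ₂²) / δ²
  = (2.326 + 1.036)² · (8² + 4² = 80) / 3.5²
  = 11.3030 · 80 / 12.25
  = 73.82
Design effect: 1.9 × 73.82 = 140.25.
Round up → n = 141 per group.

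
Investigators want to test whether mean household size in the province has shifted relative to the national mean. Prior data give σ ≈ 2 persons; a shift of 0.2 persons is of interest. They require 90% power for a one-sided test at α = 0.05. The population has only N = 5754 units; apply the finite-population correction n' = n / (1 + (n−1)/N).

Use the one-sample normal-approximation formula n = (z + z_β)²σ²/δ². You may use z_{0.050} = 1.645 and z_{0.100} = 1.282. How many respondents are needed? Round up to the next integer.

n = 746

n = (z_α + z_β)² · σ² / δ²
  = (1.645 + 1.282)² · 2² / 0.2²
  = 8.5673 · 4 / 0.04
  = 856.73
Finite-population correction (N = 5754): 856.73 / (1 + (856.73 − 1)/5754) = 745.82.
Round up → n = 746.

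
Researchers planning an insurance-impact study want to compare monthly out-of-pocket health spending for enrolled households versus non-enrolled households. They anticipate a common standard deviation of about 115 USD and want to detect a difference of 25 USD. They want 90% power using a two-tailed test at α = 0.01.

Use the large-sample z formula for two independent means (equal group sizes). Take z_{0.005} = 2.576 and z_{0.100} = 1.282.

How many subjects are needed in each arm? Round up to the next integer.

n = 630 per group

n = (z_{α/2} + z_β)² · (σ₁² + σ₂²) / δ²
  = (2.576 + 1.282)² · (2·115² = 26450) / 25²
  = 14.8842 · 26450 / 625
  = 629.90
Round up → n = 630 per group.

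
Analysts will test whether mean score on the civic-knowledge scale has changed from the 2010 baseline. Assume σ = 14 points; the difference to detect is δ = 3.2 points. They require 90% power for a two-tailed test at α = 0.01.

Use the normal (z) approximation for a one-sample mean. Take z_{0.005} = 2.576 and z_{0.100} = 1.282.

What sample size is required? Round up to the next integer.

n = (z_{α/2} + z_β)² · σ² / δ²
  = (2.576 + 1.282)² · 14² / 3.2²
  = 14.8842 · 196 / 10.24
  = 284.89
Round up → n = 285.

n = 285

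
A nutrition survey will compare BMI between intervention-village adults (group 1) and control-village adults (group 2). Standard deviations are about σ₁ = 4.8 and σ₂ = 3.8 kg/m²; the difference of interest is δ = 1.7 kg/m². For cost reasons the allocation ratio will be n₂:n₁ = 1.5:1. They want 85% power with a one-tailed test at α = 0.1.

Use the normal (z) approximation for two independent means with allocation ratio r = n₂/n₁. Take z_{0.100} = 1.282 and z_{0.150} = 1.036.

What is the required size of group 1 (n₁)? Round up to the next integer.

n₁ = (z_α + z_β)² · (σ₁² + σ₂²/r) / δ²
   = (1.282 + 1.036)² · (4.8² + 3.8²/1.5) / 1.7²
   = 5.3731 · (23.04 + 9.6267) / 2.89
   = 5.3731 · 32.6667 / 2.89
   = 60.73
Round up → n₁ = 61; n₂ = r·n₁ = 1.5 × 61 = 92.

n₁ = 61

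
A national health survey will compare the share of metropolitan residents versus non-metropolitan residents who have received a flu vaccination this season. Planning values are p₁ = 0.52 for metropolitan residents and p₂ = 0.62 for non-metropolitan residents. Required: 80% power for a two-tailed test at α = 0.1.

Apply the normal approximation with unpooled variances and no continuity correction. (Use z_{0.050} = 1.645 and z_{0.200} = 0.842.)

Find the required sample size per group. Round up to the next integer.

n = 301 per group

n = (z_{α/2} + z_β)² · [p₁(1−p₁) + p₂(1−p₂)] / (p₁ − p₂)²
  = (1.645 + 0.842)² · (0.52·0.48 + 0.62·0.38) / (-0.10)²
  = (2.487)² · (0.2496 + 0.2356) / 0.0100
  = 6.1852 · 0.4852 / 0.0100
  = 300.10
Round up → n = 301 per group.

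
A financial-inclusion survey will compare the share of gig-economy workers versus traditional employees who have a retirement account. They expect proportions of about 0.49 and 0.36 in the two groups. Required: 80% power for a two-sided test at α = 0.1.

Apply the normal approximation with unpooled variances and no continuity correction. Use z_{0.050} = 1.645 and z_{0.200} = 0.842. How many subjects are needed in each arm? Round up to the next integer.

n = (z_{α/2} + z_β)² · [p₁(1−p₁) + p₂(1−p₂)] / (p₁ − p₂)²
  = (1.645 + 0.842)² · (0.49·0.51 + 0.36·0.64) / (0.13)²
  = (2.487)² · (0.2499 + 0.2304) / 0.0169
  = 6.1852 · 0.4803 / 0.0169
  = 175.78
Round up → n = 176 per group.

n = 176 per group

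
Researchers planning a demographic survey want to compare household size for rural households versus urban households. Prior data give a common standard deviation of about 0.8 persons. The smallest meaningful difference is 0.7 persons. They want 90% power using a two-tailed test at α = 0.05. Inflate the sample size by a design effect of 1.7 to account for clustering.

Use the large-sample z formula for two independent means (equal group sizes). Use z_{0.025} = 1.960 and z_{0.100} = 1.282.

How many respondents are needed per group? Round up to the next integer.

n = 47 per group

n = (z_{α/2} + z_β)² · (σ₁² + σ₂²) / δ²
  = (1.960 + 1.282)² · (2·0.8² = 1.28) / 0.7²
  = 10.5106 · 1.28 / 0.49
  = 27.46
Design effect: 1.7 × 27.46 = 46.68.
Round up → n = 47 per group.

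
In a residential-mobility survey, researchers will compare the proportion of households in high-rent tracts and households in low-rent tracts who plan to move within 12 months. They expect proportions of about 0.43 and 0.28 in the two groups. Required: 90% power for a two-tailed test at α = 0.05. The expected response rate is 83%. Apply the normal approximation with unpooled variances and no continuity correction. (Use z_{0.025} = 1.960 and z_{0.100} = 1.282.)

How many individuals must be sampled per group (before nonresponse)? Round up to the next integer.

n = (z_{α/2} + z_β)² · [p₁(1−p₁) + p₂(1−p₂)] / (p₁ − p₂)²
  = (1.960 + 1.282)² · (0.43·0.57 + 0.28·0.72) / (0.15)²
  = (3.242)² · (0.2451 + 0.2016) / 0.0225
  = 10.5106 · 0.4467 / 0.0225
  = 208.67
Adjust for 83% response: 208.67 / 0.83 = 251.41.
Round up → n = 252 per group.

n = 252 per group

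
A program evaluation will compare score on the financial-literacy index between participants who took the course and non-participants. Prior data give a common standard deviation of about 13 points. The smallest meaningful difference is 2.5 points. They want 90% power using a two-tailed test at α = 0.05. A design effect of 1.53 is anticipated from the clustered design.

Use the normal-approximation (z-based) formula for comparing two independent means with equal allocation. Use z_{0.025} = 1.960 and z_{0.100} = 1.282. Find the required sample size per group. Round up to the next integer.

n = (z_{α/2} + z_β)² · (σ₁² + σ₂²) / δ²
  = (1.960 + 1.282)² · (2·13² = 338) / 2.5²
  = 10.5106 · 338 / 6.25
  = 568.41
Design effect: 1.53 × 568.41 = 869.67.
Round up → n = 870 per group.

n = 870 per group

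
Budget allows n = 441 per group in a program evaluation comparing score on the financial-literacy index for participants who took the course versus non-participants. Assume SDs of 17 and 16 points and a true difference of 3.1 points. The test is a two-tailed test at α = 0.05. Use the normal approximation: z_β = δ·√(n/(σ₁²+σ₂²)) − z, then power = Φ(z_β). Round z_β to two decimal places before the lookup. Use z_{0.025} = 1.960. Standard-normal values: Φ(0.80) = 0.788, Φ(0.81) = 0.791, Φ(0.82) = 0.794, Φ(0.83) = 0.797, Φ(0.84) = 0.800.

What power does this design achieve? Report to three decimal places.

z_β = δ·√(n/(σ₁²+σ₂²)) − z_{α/2}
    = 3.1 · √(441/545) − 1.960
    = 3.1 · 0.89954 − 1.960
    = 2.7886 − 1.960 = 0.8286 → 0.83
Power = Φ(0.83) = 0.797.

Power ≈ 0.797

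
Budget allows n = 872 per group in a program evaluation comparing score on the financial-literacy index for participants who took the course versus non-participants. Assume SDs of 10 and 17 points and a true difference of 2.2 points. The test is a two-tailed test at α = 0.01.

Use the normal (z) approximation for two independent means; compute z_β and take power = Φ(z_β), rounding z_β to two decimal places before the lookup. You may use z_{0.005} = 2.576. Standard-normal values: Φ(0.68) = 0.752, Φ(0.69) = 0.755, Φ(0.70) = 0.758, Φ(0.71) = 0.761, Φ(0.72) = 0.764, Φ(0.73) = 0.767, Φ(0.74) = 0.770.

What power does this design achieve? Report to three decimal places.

z_β = δ·√(n/(σ₁²+σ₂²)) − z_{α/2}
    = 2.2 · √(872/389) − 2.576
    = 2.2 · 1.49721 − 2.576
    = 3.2939 − 2.576 = 0.7179 → 0.72
Power = Φ(0.72) = 0.764.

Power ≈ 0.764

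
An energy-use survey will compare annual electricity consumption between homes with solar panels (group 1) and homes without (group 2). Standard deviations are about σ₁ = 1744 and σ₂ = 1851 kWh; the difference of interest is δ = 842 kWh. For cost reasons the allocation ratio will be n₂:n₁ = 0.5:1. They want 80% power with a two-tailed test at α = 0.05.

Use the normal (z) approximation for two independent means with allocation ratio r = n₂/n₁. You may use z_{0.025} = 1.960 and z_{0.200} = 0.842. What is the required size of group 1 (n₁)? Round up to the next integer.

n₁ = 110

n₁ = (z_{α/2} + z_β)² · (σ₁² + σ₂²/r) / δ²
   = (1.960 + 0.842)² · (1744² + 1851²/0.5) / 842²
   = 7.8512 · (3041536 + 6852402) / 708964
   = 7.8512 · 9893938 / 708964
   = 109.57
Round up → n₁ = 110; n₂ = r·n₁ = 0.5 × 110 = 55.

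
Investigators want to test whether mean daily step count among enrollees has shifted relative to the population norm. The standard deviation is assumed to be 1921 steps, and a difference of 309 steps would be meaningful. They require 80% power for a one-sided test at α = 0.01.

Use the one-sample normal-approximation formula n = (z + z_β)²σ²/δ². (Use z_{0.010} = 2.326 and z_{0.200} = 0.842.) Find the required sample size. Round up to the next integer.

n = (z_α + z_β)² · σ² / δ²
  = (2.326 + 0.842)² · 1921² / 309²
  = 10.0362 · 3690241 / 95481
  = 387.89
Round up → n = 388.

n = 388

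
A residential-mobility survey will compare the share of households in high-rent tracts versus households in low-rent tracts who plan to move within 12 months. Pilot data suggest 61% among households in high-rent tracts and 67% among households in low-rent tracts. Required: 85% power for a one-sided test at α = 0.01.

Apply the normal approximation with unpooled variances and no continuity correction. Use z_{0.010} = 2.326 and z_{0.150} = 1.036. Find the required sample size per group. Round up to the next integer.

n = (z_α + z_β)² · [p₁(1−p₁) + p₂(1−p₂)] / (p₁ − p₂)²
  = (2.326 + 1.036)² · (0.61·0.39 + 0.67·0.33) / (-0.06)²
  = (3.362)² · (0.2379 + 0.2211) / 0.0036
  = 11.3030 · 0.4590 / 0.0036
  = 1441.14
Round up → n = 1442 per group.

n = 1442 per group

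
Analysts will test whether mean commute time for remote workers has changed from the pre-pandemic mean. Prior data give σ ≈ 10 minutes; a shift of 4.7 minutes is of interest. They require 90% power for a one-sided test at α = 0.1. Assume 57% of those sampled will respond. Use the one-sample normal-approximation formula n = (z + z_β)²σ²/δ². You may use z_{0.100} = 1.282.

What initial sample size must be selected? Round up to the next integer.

n = (z_α + z_β)² · σ² / δ²
  = (1.282 + 1.282)² · 10² / 4.7²
  = 6.5741 · 100 / 22.09
  = 29.76
Adjust for 57% response: 29.76 / 0.57 = 52.21.
Round up → n = 53.

n = 53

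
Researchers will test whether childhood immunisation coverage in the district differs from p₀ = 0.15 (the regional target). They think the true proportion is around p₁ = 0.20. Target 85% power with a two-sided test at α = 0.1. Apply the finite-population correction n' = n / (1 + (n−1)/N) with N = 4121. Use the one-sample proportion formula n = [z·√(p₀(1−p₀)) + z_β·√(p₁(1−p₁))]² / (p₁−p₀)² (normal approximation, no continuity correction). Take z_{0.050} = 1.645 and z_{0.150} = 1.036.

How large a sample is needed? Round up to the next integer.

n = [z_{α/2}·√(p₀q₀) + z_β·√(p₁q₁)]² / (p₁ − p₀)²
  = [1.645·√(0.15·0.85) + 1.036·√(0.20·0.80)]² / (0.05)²
  = [1.645·0.3571 + 1.036·0.4000]² / 0.0025
  = [1.0018]² / 0.0025
  = 401.43
Finite-population correction (N = 4121): 401.43 / (1 + (401.43 − 1)/4121) = 365.88.
Round up → n = 366.

n = 366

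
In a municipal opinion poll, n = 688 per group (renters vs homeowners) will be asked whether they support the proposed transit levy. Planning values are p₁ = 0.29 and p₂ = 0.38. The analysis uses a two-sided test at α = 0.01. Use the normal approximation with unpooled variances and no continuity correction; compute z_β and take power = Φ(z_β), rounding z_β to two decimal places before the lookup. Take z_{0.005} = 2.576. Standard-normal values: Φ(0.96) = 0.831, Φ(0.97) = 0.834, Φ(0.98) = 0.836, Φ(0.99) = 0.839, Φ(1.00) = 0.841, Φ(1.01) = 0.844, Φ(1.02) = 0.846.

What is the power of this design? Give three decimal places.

z_β = |p₁−p₂|·√(n/[p₁q₁+p₂q₂]) − z_{α/2}
    = 0.09 · √(688/0.4415) − 2.576
    = 0.09 · 39.4756 − 2.576
    = 3.5528 − 2.576 = 0.9768 → 0.98
Power = Φ(0.98) = 0.836.

Power ≈ 0.836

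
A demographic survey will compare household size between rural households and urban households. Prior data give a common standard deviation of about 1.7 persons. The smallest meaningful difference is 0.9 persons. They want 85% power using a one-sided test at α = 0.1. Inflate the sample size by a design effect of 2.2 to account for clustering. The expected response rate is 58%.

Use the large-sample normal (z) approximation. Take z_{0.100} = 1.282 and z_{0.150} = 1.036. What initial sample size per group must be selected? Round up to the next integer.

n = (z_α + z_β)² · (σ₁² + σ₂²) / δ²
  = (1.282 + 1.036)² · (2·1.7² = 5.78) / 0.9²
  = 5.3731 · 5.78 / 0.81
  = 38.34
Design effect: 2.2 × 38.34 = 84.35.
Adjust for 58% response: 84.35 / 0.58 = 145.43.
Round up → n = 146 per group.

n = 146 per group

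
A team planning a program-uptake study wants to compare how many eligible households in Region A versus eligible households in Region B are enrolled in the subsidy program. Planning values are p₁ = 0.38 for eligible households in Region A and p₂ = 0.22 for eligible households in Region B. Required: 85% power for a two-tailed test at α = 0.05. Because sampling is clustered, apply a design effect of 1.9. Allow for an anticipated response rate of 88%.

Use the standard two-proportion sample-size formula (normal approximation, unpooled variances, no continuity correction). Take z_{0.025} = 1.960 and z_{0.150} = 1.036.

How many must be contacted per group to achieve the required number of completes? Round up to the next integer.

n = 309 per group

n = (z_{α/2} + z_β)² · [p₁(1−p₁) + p₂(1−p₂)] / (p₁ − p₂)²
  = (1.960 + 1.036)² · (0.38·0.62 + 0.22·0.78) / (0.16)²
  = (2.996)² · (0.2356 + 0.1716) / 0.0256
  = 8.9760 · 0.4072 / 0.0256
  = 142.77
Design effect: 1.9 × 142.77 = 271.27.
Adjust for 88% response: 271.27 / 0.88 = 308.26.
Round up → n = 309 per group.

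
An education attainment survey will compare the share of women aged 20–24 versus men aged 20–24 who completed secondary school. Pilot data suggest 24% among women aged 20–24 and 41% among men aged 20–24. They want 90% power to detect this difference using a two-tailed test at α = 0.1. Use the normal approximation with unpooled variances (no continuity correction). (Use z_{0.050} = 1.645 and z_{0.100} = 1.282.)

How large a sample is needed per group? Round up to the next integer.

n = 126 per group

n = (z_{α/2} + z_β)² · [p₁(1−p₁) + p₂(1−p₂)] / (p₁ − p₂)²
  = (1.645 + 1.282)² · (0.24·0.76 + 0.41·0.59) / (-0.17)²
  = (2.927)² · (0.1824 + 0.2419) / 0.0289
  = 8.5673 · 0.4243 / 0.0289
  = 125.78
Round up → n = 126 per group.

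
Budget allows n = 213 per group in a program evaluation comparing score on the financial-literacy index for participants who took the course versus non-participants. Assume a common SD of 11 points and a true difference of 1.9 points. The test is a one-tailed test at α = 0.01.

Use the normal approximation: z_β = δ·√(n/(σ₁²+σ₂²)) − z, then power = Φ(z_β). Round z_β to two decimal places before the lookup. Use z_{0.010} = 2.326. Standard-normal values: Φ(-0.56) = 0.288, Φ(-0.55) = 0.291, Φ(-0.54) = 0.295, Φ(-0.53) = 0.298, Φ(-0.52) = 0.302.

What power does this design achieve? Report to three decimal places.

z_β = δ·√(n/(σ₁²+σ₂²)) − z_α
    = 1.9 · √(213/242) − 2.326
    = 1.9 · 0.93817 − 2.326
    = 1.7825 − 2.326 = -0.5435 → -0.54
Power = Φ(-0.54) = 0.295.

Power ≈ 0.295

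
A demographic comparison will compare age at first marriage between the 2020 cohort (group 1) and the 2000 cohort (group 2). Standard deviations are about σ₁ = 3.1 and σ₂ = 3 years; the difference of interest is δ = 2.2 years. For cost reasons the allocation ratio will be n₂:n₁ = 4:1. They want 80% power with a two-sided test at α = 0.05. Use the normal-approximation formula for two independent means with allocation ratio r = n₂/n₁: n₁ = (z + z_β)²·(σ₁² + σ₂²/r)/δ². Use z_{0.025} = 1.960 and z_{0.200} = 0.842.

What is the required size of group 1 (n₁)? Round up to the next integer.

n₁ = (z_{α/2} + z_β)² · (σ₁² + σ₂²/r) / δ²
   = (1.960 + 0.842)² · (3.1² + 3²/4) / 2.2²
   = 7.8512 · (9.61 + 2.25) / 4.84
   = 7.8512 · 11.86 / 4.84
   = 19.24
Round up → n₁ = 20; n₂ = r·n₁ = 4 × 20 = 80.

n₁ = 20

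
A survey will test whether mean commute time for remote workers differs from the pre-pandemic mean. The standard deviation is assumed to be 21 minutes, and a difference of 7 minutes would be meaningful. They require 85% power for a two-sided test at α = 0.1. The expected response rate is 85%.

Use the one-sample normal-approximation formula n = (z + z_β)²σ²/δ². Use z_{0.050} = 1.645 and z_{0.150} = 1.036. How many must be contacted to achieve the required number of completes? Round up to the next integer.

n = (z_{α/2} + z_β)² · σ² / δ²
  = (1.645 + 1.036)² · 21² / 7²
  = 7.1878 · 441 / 49
  = 64.69
Adjust for 85% response: 64.69 / 0.85 = 76.11.
Round up → n = 77.

n = 77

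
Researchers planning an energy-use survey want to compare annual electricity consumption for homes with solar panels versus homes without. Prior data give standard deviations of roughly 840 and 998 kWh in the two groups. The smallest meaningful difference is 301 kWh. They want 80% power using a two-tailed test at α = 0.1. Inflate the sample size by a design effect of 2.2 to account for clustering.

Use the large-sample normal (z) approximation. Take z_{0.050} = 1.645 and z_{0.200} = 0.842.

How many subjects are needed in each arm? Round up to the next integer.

n = 256 per group

n = (z_{α/2} + z_β)² · (σ₁² + σ₂²) / δ²
  = (1.645 + 0.842)² · (840² + 998² = 1701604) / 301²
  = 6.1852 · 1701604 / 90601
  = 116.17
Design effect: 2.2 × 116.17 = 255.56.
Round up → n = 256 per group.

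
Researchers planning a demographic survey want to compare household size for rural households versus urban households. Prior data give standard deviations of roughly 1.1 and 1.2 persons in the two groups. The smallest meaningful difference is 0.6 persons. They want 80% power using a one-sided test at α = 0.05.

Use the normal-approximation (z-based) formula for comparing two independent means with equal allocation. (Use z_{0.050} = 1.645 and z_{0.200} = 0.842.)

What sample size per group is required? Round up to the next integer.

n = (z_α + z_β)² · (σ₁² + σ₂²) / δ²
  = (1.645 + 0.842)² · (1.1² + 1.2² = 2.65) / 0.6²
  = 6.1852 · 2.65 / 0.36
  = 45.53
Round up → n = 46 per group.

n = 46 per group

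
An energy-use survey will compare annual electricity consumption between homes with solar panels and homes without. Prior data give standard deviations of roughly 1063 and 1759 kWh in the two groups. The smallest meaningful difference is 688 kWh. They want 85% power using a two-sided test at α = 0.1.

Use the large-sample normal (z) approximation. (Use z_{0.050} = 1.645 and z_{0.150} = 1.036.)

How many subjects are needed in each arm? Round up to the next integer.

n = (z_{α/2} + z_β)² · (σ₁² + σ₂²) / δ²
  = (1.645 + 1.036)² · (1063² + 1759² = 4224050) / 688²
  = 7.1878 · 4224050 / 473344
  = 64.14
Round up → n = 65 per group.

n = 65 per group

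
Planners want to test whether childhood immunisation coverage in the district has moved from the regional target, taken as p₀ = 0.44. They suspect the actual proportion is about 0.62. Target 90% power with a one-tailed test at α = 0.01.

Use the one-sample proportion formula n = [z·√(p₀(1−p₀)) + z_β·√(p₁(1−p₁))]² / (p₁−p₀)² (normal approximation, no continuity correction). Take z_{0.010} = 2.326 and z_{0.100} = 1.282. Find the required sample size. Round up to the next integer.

n = 98

n = [z_α·√(p₀q₀) + z_β·√(p₁q₁)]² / (p₁ − p₀)²
  = [2.326·√(0.44·0.56) + 1.282·√(0.62·0.38)]² / (0.18)²
  = [2.326·0.4964 + 1.282·0.4854]² / 0.0324
  = [1.7769]² / 0.0324
  = 97.45
Round up → n = 98.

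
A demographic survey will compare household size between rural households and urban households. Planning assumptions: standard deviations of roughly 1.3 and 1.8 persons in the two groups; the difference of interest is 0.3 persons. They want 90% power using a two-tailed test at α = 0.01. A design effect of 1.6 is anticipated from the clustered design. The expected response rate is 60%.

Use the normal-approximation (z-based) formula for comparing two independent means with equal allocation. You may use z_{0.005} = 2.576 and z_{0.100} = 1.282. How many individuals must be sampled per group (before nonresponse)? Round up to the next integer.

n = (z_{α/2} + z_β)² · (σ₁² + σ₂²) / δ²
  = (2.576 + 1.282)² · (1.3² + 1.8² = 4.93) / 0.3²
  = 14.8842 · 4.93 / 0.09
  = 815.32
Design effect: 1.6 × 815.32 = 1304.51.
Adjust for 60% response: 1304.51 / 0.60 = 2174.19.
Round up → n = 2175 per group.

n = 2175 per group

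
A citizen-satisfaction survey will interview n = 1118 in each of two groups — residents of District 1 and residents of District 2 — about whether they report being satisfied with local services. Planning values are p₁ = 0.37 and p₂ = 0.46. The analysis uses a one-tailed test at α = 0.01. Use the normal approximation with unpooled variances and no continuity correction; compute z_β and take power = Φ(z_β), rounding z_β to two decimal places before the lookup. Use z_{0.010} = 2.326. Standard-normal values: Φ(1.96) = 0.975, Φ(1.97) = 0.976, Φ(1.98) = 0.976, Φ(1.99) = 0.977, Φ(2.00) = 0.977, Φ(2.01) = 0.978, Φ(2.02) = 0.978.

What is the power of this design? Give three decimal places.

z_β = |p₁−p₂|·√(n/[p₁q₁+p₂q₂]) − z_α
    = 0.09 · √(1118/0.4815) − 2.326
    = 0.09 · 48.1862 − 2.326
    = 4.3368 − 2.326 = 2.0108 → 2.01
Power = Φ(2.01) = 0.978.

Power ≈ 0.978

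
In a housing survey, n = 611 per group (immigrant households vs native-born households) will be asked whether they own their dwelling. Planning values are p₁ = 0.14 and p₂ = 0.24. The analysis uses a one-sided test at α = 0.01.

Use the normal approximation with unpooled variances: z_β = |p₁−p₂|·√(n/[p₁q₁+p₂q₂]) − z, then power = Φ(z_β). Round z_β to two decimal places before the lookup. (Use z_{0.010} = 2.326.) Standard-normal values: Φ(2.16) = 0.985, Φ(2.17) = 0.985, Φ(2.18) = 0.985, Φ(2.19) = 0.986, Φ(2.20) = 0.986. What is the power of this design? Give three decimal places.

Power ≈ 0.985

z_β = |p₁−p₂|·√(n/[p₁q₁+p₂q₂]) − z_α
    = 0.10 · √(611/0.3028) − 2.326
    = 0.10 · 44.9203 − 2.326
    = 4.4920 − 2.326 = 2.1660 → 2.17
Power = Φ(2.17) = 0.985.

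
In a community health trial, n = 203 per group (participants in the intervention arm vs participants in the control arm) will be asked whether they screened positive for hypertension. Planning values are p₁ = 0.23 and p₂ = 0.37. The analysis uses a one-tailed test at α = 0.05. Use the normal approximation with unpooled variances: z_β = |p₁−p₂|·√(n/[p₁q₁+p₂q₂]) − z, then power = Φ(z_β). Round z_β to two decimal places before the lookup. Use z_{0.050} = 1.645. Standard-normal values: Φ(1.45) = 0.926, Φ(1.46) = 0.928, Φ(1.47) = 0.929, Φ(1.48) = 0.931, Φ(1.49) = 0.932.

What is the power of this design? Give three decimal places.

Power ≈ 0.929

z_β = |p₁−p₂|·√(n/[p₁q₁+p₂q₂]) − z_α
    = 0.14 · √(203/0.4102) − 1.645
    = 0.14 · 22.2459 − 1.645
    = 3.1144 − 1.645 = 1.4694 → 1.47
Power = Φ(1.47) = 0.929.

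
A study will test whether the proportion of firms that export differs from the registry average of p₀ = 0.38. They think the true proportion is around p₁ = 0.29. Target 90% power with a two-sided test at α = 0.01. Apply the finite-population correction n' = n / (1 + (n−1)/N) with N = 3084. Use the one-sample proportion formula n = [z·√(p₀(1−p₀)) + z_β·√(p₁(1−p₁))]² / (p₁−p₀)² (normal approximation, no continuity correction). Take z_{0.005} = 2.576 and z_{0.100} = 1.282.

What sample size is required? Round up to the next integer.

n = 366

n = [z_{α/2}·√(p₀q₀) + z_β·√(p₁q₁)]² / (p₁ − p₀)²
  = [2.576·√(0.38·0.62) + 1.282·√(0.29·0.71)]² / (-0.09)²
  = [2.576·0.4854 + 1.282·0.4538]² / 0.0081
  = [1.8321]² / 0.0081
  = 414.38
Finite-population correction (N = 3084): 414.38 / (1 + (414.38 − 1)/3084) = 365.40.
Round up → n = 366.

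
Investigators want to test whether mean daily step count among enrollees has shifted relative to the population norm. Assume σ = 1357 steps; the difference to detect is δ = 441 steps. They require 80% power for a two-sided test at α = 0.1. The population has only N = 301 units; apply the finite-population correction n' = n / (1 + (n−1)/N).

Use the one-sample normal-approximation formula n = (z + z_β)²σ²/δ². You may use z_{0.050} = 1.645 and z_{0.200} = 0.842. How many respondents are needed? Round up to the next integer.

n = 50

n = (z_{α/2} + z_β)² · σ² / δ²
  = (1.645 + 0.842)² · 1357² / 441²
  = 6.1852 · 1841449 / 194481
  = 58.56
Finite-population correction (N = 301): 58.56 / (1 + (58.56 − 1)/301) = 49.16.
Round up → n = 50.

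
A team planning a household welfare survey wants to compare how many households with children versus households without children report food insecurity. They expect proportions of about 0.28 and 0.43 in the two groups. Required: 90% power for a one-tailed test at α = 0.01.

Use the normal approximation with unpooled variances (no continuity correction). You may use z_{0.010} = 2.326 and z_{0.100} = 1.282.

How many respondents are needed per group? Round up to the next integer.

n = (z_α + z_β)² · [p₁(1−p₁) + p₂(1−p₂)] / (p₁ − p₂)²
  = (2.326 + 1.282)² · (0.28·0.72 + 0.43·0.57) / (-0.15)²
  = (3.608)² · (0.2016 + 0.2451) / 0.0225
  = 13.0177 · 0.4467 / 0.0225
  = 258.44
Round up → n = 259 per group.

n = 259 per group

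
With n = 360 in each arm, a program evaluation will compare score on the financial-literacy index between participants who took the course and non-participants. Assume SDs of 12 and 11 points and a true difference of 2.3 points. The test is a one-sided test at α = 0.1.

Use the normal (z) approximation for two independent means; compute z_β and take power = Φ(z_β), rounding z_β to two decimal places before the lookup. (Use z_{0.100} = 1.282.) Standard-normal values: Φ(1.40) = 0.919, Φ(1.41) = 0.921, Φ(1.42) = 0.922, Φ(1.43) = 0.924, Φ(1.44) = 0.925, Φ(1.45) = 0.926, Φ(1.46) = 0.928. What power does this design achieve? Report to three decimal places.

z_β = δ·√(n/(σ₁²+σ₂²)) − z_α
    = 2.3 · √(360/265) − 1.282
    = 2.3 · 1.16554 − 1.282
    = 2.6807 − 1.282 = 1.3987 → 1.40
Power = Φ(1.40) = 0.919.

Power ≈ 0.919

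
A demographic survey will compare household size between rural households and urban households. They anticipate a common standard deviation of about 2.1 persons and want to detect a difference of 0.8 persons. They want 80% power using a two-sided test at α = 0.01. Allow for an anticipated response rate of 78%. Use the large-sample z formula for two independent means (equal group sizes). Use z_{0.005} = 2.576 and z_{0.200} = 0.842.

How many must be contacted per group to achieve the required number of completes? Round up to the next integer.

n = 207 per group

n = (z_{α/2} + z_β)² · (σ₁² + σ₂²) / δ²
  = (2.576 + 0.842)² · (2·2.1² = 8.82) / 0.8²
  = 11.6827 · 8.82 / 0.64
  = 161.00
Adjust for 78% response: 161.00 / 0.78 = 206.41.
Round up → n = 207 per group.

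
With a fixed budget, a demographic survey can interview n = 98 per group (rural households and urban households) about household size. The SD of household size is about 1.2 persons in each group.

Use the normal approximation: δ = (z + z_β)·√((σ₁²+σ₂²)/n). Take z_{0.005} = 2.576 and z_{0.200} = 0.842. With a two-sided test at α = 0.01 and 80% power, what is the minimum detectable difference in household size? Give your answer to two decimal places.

δ = (z_{α/2} + z_β) · √((σ₁²+σ₂²)/n)
  = (2.576 + 0.842) · √(2.88/98)
  = 3.418 · √0.02939
  = 3.418 · 0.1714
  = 0.5859

Minimum detectable difference ≈ 0.59 persons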